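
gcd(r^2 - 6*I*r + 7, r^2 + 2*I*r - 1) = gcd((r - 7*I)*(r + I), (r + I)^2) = r + I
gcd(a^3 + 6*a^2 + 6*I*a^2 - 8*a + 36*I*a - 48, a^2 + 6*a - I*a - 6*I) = a + 6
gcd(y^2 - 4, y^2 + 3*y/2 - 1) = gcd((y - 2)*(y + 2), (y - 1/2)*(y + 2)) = y + 2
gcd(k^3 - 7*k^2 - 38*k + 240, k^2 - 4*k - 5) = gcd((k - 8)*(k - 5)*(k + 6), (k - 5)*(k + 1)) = k - 5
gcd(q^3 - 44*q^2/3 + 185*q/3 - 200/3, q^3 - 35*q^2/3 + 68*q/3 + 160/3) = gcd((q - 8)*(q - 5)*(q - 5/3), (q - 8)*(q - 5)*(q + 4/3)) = q^2 - 13*q + 40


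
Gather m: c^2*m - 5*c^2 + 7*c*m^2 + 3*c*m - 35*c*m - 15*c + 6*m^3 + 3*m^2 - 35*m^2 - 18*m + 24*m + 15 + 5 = -5*c^2 - 15*c + 6*m^3 + m^2*(7*c - 32) + m*(c^2 - 32*c + 6) + 20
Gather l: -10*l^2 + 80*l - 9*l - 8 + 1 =-10*l^2 + 71*l - 7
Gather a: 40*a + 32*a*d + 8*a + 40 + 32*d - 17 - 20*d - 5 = a*(32*d + 48) + 12*d + 18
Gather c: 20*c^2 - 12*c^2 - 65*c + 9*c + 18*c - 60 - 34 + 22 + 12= 8*c^2 - 38*c - 60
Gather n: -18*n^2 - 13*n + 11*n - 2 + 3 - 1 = -18*n^2 - 2*n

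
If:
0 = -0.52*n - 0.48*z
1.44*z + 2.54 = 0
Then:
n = 1.63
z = -1.76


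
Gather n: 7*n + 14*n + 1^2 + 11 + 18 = 21*n + 30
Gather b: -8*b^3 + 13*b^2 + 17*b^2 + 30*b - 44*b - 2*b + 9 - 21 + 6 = -8*b^3 + 30*b^2 - 16*b - 6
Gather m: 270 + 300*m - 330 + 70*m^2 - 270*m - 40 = 70*m^2 + 30*m - 100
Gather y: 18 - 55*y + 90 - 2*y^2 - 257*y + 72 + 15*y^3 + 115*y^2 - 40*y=15*y^3 + 113*y^2 - 352*y + 180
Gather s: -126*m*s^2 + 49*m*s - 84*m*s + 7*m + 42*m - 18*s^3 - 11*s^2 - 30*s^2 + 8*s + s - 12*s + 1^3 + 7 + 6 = 49*m - 18*s^3 + s^2*(-126*m - 41) + s*(-35*m - 3) + 14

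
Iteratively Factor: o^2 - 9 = (o - 3)*(o + 3)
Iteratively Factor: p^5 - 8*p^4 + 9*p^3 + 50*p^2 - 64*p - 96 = (p - 3)*(p^4 - 5*p^3 - 6*p^2 + 32*p + 32) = (p - 4)*(p - 3)*(p^3 - p^2 - 10*p - 8) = (p - 4)^2*(p - 3)*(p^2 + 3*p + 2) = (p - 4)^2*(p - 3)*(p + 1)*(p + 2)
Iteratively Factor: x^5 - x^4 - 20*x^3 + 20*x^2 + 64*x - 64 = (x - 2)*(x^4 + x^3 - 18*x^2 - 16*x + 32) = (x - 2)*(x - 1)*(x^3 + 2*x^2 - 16*x - 32) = (x - 4)*(x - 2)*(x - 1)*(x^2 + 6*x + 8) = (x - 4)*(x - 2)*(x - 1)*(x + 4)*(x + 2)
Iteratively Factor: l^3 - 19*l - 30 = (l + 3)*(l^2 - 3*l - 10) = (l - 5)*(l + 3)*(l + 2)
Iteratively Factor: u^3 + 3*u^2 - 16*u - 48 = (u + 4)*(u^2 - u - 12) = (u - 4)*(u + 4)*(u + 3)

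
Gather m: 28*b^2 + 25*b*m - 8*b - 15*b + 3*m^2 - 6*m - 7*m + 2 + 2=28*b^2 - 23*b + 3*m^2 + m*(25*b - 13) + 4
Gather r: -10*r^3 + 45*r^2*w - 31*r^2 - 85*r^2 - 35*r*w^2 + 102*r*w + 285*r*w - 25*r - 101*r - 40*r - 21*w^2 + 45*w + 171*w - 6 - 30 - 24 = -10*r^3 + r^2*(45*w - 116) + r*(-35*w^2 + 387*w - 166) - 21*w^2 + 216*w - 60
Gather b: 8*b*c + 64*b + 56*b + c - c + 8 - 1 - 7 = b*(8*c + 120)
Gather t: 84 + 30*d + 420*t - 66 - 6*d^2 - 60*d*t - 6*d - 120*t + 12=-6*d^2 + 24*d + t*(300 - 60*d) + 30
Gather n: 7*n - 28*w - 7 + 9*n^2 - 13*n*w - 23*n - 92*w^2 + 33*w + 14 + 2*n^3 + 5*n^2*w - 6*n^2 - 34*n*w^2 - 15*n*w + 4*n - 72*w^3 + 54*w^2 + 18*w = 2*n^3 + n^2*(5*w + 3) + n*(-34*w^2 - 28*w - 12) - 72*w^3 - 38*w^2 + 23*w + 7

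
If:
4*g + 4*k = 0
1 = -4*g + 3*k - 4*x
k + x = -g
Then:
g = -1/7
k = 1/7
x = 0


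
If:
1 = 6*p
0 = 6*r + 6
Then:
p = 1/6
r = -1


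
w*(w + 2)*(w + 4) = w^3 + 6*w^2 + 8*w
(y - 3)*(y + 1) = y^2 - 2*y - 3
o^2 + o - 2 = (o - 1)*(o + 2)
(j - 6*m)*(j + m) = j^2 - 5*j*m - 6*m^2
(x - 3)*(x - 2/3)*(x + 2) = x^3 - 5*x^2/3 - 16*x/3 + 4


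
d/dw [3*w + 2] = 3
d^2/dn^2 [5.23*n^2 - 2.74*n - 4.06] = 10.4600000000000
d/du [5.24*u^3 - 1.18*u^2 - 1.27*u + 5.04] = 15.72*u^2 - 2.36*u - 1.27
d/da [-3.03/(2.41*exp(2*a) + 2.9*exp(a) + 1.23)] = (14.6046*exp(a) + 8.787)*exp(a)/(2.41*exp(2*a) + 2.9*exp(a) + 1.23)^2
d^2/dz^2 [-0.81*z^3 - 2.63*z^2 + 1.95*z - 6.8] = -4.86*z - 5.26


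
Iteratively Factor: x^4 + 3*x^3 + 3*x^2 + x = (x + 1)*(x^3 + 2*x^2 + x) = (x + 1)^2*(x^2 + x) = (x + 1)^3*(x)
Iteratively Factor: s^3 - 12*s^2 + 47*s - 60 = (s - 4)*(s^2 - 8*s + 15) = (s - 5)*(s - 4)*(s - 3)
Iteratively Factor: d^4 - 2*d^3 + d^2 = (d)*(d^3 - 2*d^2 + d) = d^2*(d^2 - 2*d + 1) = d^2*(d - 1)*(d - 1)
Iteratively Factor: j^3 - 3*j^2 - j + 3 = (j - 1)*(j^2 - 2*j - 3) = (j - 1)*(j + 1)*(j - 3)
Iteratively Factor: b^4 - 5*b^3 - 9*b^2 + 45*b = (b + 3)*(b^3 - 8*b^2 + 15*b) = (b - 5)*(b + 3)*(b^2 - 3*b) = b*(b - 5)*(b + 3)*(b - 3)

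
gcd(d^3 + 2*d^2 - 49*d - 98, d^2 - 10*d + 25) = 1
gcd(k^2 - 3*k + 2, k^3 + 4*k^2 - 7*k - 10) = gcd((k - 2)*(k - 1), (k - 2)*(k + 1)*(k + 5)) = k - 2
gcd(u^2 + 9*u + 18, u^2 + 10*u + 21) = u + 3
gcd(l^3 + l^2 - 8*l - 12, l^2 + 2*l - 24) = 1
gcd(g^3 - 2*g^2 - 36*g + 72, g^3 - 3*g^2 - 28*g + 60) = g^2 - 8*g + 12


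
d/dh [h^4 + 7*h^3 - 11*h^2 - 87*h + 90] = 4*h^3 + 21*h^2 - 22*h - 87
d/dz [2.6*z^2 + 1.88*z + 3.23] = 5.2*z + 1.88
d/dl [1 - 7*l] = -7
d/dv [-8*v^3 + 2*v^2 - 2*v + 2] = -24*v^2 + 4*v - 2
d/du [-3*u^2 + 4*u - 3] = 4 - 6*u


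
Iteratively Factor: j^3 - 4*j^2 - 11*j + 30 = (j + 3)*(j^2 - 7*j + 10) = (j - 2)*(j + 3)*(j - 5)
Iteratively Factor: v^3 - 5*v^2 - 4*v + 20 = (v - 2)*(v^2 - 3*v - 10) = (v - 5)*(v - 2)*(v + 2)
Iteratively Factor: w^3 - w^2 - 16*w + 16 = (w + 4)*(w^2 - 5*w + 4) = (w - 4)*(w + 4)*(w - 1)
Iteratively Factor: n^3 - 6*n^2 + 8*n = (n - 2)*(n^2 - 4*n) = n*(n - 2)*(n - 4)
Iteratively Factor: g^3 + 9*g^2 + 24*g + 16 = (g + 1)*(g^2 + 8*g + 16) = (g + 1)*(g + 4)*(g + 4)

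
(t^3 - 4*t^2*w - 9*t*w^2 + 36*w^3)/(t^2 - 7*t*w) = (t^3 - 4*t^2*w - 9*t*w^2 + 36*w^3)/(t*(t - 7*w))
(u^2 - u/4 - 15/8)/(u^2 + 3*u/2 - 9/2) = (u + 5/4)/(u + 3)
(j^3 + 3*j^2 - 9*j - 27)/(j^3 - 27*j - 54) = (j - 3)/(j - 6)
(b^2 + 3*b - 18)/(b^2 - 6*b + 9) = (b + 6)/(b - 3)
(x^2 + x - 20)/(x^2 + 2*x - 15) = (x - 4)/(x - 3)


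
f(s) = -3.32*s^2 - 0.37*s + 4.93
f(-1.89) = -6.23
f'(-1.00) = 6.27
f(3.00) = -26.06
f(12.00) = -477.59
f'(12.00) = -80.05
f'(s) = -6.64*s - 0.37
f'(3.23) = -21.82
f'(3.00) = -20.29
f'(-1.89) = 12.18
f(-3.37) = -31.53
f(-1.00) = 1.98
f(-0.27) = 4.79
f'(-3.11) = 20.28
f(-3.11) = -26.03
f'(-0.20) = 0.96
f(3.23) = -30.90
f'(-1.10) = 6.93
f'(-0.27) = 1.42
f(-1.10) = 1.32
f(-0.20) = 4.87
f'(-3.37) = 22.01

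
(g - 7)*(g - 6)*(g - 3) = g^3 - 16*g^2 + 81*g - 126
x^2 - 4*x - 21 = (x - 7)*(x + 3)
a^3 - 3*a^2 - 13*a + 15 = (a - 5)*(a - 1)*(a + 3)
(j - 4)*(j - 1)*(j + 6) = j^3 + j^2 - 26*j + 24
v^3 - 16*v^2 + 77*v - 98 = (v - 7)^2*(v - 2)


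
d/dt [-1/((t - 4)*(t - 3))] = (2*t - 7)/((t - 4)^2*(t - 3)^2)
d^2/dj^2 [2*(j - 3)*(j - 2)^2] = 12*j - 28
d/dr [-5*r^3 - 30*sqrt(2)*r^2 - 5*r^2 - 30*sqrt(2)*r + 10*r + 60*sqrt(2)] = -15*r^2 - 60*sqrt(2)*r - 10*r - 30*sqrt(2) + 10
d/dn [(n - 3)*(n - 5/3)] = 2*n - 14/3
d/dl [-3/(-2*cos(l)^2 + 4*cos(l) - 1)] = 12*(cos(l) - 1)*sin(l)/(-4*cos(l) + cos(2*l) + 2)^2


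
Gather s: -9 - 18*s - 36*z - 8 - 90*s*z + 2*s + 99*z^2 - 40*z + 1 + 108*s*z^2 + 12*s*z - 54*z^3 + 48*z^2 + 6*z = s*(108*z^2 - 78*z - 16) - 54*z^3 + 147*z^2 - 70*z - 16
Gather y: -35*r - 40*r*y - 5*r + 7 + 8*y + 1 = -40*r + y*(8 - 40*r) + 8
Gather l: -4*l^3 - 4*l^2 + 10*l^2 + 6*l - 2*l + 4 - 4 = -4*l^3 + 6*l^2 + 4*l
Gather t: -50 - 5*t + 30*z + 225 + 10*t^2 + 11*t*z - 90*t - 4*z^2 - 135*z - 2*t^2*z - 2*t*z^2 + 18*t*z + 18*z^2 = t^2*(10 - 2*z) + t*(-2*z^2 + 29*z - 95) + 14*z^2 - 105*z + 175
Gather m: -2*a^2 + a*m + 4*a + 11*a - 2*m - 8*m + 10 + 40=-2*a^2 + 15*a + m*(a - 10) + 50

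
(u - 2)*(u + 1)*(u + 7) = u^3 + 6*u^2 - 9*u - 14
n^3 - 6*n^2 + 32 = (n - 4)^2*(n + 2)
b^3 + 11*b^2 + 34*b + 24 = (b + 1)*(b + 4)*(b + 6)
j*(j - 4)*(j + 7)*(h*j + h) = h*j^4 + 4*h*j^3 - 25*h*j^2 - 28*h*j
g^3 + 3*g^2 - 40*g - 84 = (g - 6)*(g + 2)*(g + 7)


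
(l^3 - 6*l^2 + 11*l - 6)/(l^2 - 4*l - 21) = (-l^3 + 6*l^2 - 11*l + 6)/(-l^2 + 4*l + 21)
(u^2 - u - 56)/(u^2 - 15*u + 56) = (u + 7)/(u - 7)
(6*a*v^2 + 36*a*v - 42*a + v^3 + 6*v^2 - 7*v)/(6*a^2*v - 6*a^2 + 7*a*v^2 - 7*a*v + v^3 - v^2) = (v + 7)/(a + v)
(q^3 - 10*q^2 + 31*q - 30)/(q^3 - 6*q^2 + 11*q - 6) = (q - 5)/(q - 1)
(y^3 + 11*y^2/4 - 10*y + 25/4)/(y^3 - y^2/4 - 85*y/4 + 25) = (y - 1)/(y - 4)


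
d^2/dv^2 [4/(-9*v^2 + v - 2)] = 8*(81*v^2 - 9*v - (18*v - 1)^2 + 18)/(9*v^2 - v + 2)^3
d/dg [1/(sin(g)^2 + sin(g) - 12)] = -(2*sin(g) + 1)*cos(g)/(sin(g)^2 + sin(g) - 12)^2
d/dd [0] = 0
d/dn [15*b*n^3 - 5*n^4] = n^2*(45*b - 20*n)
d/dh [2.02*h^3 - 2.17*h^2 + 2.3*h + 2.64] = 6.06*h^2 - 4.34*h + 2.3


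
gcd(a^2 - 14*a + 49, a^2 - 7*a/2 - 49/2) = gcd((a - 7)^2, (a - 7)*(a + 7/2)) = a - 7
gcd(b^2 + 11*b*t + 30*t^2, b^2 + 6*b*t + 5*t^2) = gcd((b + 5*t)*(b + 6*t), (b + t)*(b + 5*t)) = b + 5*t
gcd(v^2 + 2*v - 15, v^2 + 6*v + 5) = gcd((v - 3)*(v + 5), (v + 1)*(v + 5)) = v + 5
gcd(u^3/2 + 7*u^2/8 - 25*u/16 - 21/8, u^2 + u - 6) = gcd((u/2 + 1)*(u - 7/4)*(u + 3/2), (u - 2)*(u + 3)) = 1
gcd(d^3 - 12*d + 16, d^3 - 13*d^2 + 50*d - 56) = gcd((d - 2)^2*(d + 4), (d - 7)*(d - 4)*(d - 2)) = d - 2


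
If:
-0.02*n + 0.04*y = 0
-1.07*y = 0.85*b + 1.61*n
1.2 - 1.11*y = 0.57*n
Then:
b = -2.69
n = 1.07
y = 0.53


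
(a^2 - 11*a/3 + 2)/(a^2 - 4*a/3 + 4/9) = 3*(a - 3)/(3*a - 2)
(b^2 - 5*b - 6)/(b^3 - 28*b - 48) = (b + 1)/(b^2 + 6*b + 8)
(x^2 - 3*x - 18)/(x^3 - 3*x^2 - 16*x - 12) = (x + 3)/(x^2 + 3*x + 2)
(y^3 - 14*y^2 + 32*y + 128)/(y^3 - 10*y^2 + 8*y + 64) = (y - 8)/(y - 4)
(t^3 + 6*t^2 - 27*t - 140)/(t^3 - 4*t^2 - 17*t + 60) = (t + 7)/(t - 3)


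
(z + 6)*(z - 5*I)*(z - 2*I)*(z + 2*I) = z^4 + 6*z^3 - 5*I*z^3 + 4*z^2 - 30*I*z^2 + 24*z - 20*I*z - 120*I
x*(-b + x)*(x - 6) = -b*x^2 + 6*b*x + x^3 - 6*x^2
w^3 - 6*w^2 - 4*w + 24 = (w - 6)*(w - 2)*(w + 2)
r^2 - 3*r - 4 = (r - 4)*(r + 1)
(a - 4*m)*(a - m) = a^2 - 5*a*m + 4*m^2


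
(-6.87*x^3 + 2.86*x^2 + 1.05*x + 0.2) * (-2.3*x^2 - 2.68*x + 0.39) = 15.801*x^5 + 11.8336*x^4 - 12.7591*x^3 - 2.1586*x^2 - 0.1265*x + 0.078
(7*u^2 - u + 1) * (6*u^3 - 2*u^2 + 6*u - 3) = 42*u^5 - 20*u^4 + 50*u^3 - 29*u^2 + 9*u - 3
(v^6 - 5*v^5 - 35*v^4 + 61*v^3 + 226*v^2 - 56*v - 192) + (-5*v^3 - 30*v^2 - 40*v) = v^6 - 5*v^5 - 35*v^4 + 56*v^3 + 196*v^2 - 96*v - 192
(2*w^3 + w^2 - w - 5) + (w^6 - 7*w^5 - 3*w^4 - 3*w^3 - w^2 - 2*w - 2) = w^6 - 7*w^5 - 3*w^4 - w^3 - 3*w - 7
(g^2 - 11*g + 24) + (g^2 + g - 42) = 2*g^2 - 10*g - 18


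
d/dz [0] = 0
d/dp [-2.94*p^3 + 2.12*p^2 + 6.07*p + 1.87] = -8.82*p^2 + 4.24*p + 6.07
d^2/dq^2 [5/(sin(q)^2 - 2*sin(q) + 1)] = -(20*sin(q) + 30)/(sin(q) - 1)^3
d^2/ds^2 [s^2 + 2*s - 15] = 2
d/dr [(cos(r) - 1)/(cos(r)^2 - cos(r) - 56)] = (cos(r)^2 - 2*cos(r) + 57)*sin(r)/(sin(r)^2 + cos(r) + 55)^2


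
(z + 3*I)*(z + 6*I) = z^2 + 9*I*z - 18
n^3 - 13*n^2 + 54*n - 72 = (n - 6)*(n - 4)*(n - 3)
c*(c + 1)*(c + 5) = c^3 + 6*c^2 + 5*c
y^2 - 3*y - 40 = (y - 8)*(y + 5)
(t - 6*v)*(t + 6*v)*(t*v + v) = t^3*v + t^2*v - 36*t*v^3 - 36*v^3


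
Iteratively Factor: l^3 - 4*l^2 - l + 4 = (l - 1)*(l^2 - 3*l - 4) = (l - 1)*(l + 1)*(l - 4)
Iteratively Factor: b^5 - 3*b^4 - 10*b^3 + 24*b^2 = (b - 2)*(b^4 - b^3 - 12*b^2) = b*(b - 2)*(b^3 - b^2 - 12*b) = b*(b - 4)*(b - 2)*(b^2 + 3*b) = b*(b - 4)*(b - 2)*(b + 3)*(b)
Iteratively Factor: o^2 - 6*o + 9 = (o - 3)*(o - 3)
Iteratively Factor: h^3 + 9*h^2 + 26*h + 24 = (h + 4)*(h^2 + 5*h + 6) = (h + 2)*(h + 4)*(h + 3)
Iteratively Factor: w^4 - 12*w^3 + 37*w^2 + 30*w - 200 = (w + 2)*(w^3 - 14*w^2 + 65*w - 100) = (w - 4)*(w + 2)*(w^2 - 10*w + 25) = (w - 5)*(w - 4)*(w + 2)*(w - 5)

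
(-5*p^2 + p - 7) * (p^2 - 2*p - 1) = -5*p^4 + 11*p^3 - 4*p^2 + 13*p + 7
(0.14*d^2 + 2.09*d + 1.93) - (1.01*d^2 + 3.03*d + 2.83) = -0.87*d^2 - 0.94*d - 0.9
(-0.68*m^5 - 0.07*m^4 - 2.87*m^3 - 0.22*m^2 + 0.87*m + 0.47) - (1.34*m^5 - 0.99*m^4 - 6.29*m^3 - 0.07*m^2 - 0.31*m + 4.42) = -2.02*m^5 + 0.92*m^4 + 3.42*m^3 - 0.15*m^2 + 1.18*m - 3.95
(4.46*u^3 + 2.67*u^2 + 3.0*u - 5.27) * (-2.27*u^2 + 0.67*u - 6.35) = -10.1242*u^5 - 3.0727*u^4 - 33.3421*u^3 - 2.9816*u^2 - 22.5809*u + 33.4645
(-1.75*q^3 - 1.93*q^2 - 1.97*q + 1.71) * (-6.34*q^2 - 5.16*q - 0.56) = 11.095*q^5 + 21.2662*q^4 + 23.4286*q^3 + 0.4046*q^2 - 7.7204*q - 0.9576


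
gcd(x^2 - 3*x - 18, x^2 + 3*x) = x + 3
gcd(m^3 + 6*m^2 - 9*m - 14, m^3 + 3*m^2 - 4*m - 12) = m - 2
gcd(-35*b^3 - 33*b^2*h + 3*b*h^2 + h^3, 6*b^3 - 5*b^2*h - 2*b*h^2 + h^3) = 1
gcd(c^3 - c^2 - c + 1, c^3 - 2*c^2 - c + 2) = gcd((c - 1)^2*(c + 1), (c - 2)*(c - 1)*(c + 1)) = c^2 - 1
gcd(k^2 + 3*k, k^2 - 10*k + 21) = 1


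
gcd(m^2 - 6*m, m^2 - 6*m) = m^2 - 6*m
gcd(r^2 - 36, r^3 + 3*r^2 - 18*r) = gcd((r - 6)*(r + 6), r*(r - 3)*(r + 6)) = r + 6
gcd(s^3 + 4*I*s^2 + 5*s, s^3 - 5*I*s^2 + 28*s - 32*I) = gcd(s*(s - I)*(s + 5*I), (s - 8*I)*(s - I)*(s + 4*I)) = s - I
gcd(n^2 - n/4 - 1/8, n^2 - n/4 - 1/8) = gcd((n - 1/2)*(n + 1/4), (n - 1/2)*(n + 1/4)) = n^2 - n/4 - 1/8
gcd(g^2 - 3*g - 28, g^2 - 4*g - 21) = g - 7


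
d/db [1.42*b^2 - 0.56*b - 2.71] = 2.84*b - 0.56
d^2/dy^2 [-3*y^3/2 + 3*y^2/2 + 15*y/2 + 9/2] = 3 - 9*y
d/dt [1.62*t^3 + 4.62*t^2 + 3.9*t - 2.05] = 4.86*t^2 + 9.24*t + 3.9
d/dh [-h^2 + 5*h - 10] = 5 - 2*h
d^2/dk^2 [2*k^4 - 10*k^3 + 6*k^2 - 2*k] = 24*k^2 - 60*k + 12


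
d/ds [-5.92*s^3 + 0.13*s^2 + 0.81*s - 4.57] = -17.76*s^2 + 0.26*s + 0.81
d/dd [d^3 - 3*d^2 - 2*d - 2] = 3*d^2 - 6*d - 2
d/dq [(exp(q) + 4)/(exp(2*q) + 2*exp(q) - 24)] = (-2*(exp(q) + 1)*(exp(q) + 4) + exp(2*q) + 2*exp(q) - 24)*exp(q)/(exp(2*q) + 2*exp(q) - 24)^2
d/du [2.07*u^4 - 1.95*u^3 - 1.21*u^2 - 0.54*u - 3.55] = 8.28*u^3 - 5.85*u^2 - 2.42*u - 0.54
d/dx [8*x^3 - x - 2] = 24*x^2 - 1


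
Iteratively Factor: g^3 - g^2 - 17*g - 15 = (g + 1)*(g^2 - 2*g - 15) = (g - 5)*(g + 1)*(g + 3)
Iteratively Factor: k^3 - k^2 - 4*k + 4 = (k - 2)*(k^2 + k - 2) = (k - 2)*(k - 1)*(k + 2)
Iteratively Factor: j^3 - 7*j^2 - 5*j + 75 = (j - 5)*(j^2 - 2*j - 15) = (j - 5)*(j + 3)*(j - 5)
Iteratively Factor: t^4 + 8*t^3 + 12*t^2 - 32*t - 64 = (t + 4)*(t^3 + 4*t^2 - 4*t - 16) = (t + 2)*(t + 4)*(t^2 + 2*t - 8) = (t - 2)*(t + 2)*(t + 4)*(t + 4)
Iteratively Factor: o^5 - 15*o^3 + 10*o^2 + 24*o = (o + 4)*(o^4 - 4*o^3 + o^2 + 6*o) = (o - 2)*(o + 4)*(o^3 - 2*o^2 - 3*o) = (o - 2)*(o + 1)*(o + 4)*(o^2 - 3*o) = o*(o - 2)*(o + 1)*(o + 4)*(o - 3)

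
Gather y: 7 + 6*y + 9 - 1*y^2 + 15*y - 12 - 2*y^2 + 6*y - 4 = -3*y^2 + 27*y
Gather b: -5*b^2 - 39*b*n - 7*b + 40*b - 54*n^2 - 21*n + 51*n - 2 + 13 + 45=-5*b^2 + b*(33 - 39*n) - 54*n^2 + 30*n + 56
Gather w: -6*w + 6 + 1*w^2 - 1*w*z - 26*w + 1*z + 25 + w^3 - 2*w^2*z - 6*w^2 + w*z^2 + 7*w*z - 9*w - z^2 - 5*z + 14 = w^3 + w^2*(-2*z - 5) + w*(z^2 + 6*z - 41) - z^2 - 4*z + 45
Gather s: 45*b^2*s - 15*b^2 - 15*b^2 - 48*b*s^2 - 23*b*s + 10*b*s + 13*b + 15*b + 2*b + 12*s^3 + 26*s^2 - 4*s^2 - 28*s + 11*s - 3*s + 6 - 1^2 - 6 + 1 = -30*b^2 + 30*b + 12*s^3 + s^2*(22 - 48*b) + s*(45*b^2 - 13*b - 20)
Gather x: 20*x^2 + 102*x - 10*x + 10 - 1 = 20*x^2 + 92*x + 9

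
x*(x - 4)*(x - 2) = x^3 - 6*x^2 + 8*x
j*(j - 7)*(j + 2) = j^3 - 5*j^2 - 14*j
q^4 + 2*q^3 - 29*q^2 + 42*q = q*(q - 3)*(q - 2)*(q + 7)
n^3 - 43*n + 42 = (n - 6)*(n - 1)*(n + 7)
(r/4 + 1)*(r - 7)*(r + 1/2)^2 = r^4/4 - r^3/2 - 123*r^2/16 - 115*r/16 - 7/4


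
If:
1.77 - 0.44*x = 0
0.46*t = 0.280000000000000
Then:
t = 0.61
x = 4.02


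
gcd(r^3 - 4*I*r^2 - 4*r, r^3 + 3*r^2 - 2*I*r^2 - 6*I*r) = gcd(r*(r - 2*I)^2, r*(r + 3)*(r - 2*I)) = r^2 - 2*I*r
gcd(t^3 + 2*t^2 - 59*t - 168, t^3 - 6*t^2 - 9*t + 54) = t + 3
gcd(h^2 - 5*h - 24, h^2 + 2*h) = 1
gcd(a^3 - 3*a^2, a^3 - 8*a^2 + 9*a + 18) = a - 3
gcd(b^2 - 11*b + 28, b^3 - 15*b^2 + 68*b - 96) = b - 4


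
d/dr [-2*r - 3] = -2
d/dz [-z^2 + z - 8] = 1 - 2*z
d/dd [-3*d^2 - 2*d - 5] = -6*d - 2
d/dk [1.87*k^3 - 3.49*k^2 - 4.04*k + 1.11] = 5.61*k^2 - 6.98*k - 4.04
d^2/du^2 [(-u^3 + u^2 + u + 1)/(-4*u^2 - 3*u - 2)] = 2*(-3*u^3 - 6*u^2 + 1)/(64*u^6 + 144*u^5 + 204*u^4 + 171*u^3 + 102*u^2 + 36*u + 8)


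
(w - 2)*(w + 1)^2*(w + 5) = w^4 + 5*w^3 - 3*w^2 - 17*w - 10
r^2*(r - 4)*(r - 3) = r^4 - 7*r^3 + 12*r^2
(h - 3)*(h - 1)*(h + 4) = h^3 - 13*h + 12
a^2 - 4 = (a - 2)*(a + 2)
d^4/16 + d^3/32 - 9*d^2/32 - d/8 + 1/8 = (d/4 + 1/4)*(d/4 + 1/2)*(d - 2)*(d - 1/2)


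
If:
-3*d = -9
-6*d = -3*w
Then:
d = 3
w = 6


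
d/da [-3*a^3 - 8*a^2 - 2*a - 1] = -9*a^2 - 16*a - 2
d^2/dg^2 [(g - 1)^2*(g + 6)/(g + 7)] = 2*(g^3 + 21*g^2 + 147*g + 279)/(g^3 + 21*g^2 + 147*g + 343)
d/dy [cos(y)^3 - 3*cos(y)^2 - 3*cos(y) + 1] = 3*sin(y)^3 + 6*sin(y)*cos(y)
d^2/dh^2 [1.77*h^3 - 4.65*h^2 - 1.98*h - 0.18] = 10.62*h - 9.3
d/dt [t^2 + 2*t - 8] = 2*t + 2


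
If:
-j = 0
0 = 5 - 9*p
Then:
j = 0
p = 5/9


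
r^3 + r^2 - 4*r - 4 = (r - 2)*(r + 1)*(r + 2)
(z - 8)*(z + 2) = z^2 - 6*z - 16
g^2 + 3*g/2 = g*(g + 3/2)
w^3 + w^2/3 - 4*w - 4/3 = (w - 2)*(w + 1/3)*(w + 2)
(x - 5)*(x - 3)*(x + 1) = x^3 - 7*x^2 + 7*x + 15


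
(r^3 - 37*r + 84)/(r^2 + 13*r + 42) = (r^2 - 7*r + 12)/(r + 6)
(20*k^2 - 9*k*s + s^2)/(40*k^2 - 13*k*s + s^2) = (-4*k + s)/(-8*k + s)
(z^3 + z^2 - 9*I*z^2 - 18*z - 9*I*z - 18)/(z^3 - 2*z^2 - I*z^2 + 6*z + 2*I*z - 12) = (z^2 + z*(1 - 6*I) - 6*I)/(z^2 + 2*z*(-1 + I) - 4*I)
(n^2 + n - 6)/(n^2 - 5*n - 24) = (n - 2)/(n - 8)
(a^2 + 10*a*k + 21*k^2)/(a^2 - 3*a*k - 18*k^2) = (a + 7*k)/(a - 6*k)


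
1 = 1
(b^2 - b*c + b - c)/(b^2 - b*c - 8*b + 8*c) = (b + 1)/(b - 8)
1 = 1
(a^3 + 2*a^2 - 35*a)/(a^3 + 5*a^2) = (a^2 + 2*a - 35)/(a*(a + 5))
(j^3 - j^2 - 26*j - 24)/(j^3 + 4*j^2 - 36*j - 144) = (j + 1)/(j + 6)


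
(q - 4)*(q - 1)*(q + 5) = q^3 - 21*q + 20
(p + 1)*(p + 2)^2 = p^3 + 5*p^2 + 8*p + 4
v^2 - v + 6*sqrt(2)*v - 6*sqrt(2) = (v - 1)*(v + 6*sqrt(2))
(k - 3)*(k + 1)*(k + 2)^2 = k^4 + 2*k^3 - 7*k^2 - 20*k - 12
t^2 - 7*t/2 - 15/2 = (t - 5)*(t + 3/2)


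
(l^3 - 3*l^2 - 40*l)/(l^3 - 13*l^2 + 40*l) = (l + 5)/(l - 5)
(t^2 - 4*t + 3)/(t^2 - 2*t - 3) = (t - 1)/(t + 1)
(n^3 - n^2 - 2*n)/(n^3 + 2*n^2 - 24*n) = (n^2 - n - 2)/(n^2 + 2*n - 24)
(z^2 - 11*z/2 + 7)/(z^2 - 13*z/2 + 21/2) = (z - 2)/(z - 3)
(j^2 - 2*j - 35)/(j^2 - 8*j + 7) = (j + 5)/(j - 1)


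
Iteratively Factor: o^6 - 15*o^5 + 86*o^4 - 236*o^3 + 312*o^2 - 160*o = (o)*(o^5 - 15*o^4 + 86*o^3 - 236*o^2 + 312*o - 160) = o*(o - 2)*(o^4 - 13*o^3 + 60*o^2 - 116*o + 80) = o*(o - 2)^2*(o^3 - 11*o^2 + 38*o - 40) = o*(o - 5)*(o - 2)^2*(o^2 - 6*o + 8) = o*(o - 5)*(o - 4)*(o - 2)^2*(o - 2)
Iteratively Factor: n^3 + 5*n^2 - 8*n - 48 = (n + 4)*(n^2 + n - 12) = (n + 4)^2*(n - 3)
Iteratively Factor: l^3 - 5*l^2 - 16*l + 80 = (l - 4)*(l^2 - l - 20) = (l - 5)*(l - 4)*(l + 4)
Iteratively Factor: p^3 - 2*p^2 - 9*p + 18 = (p + 3)*(p^2 - 5*p + 6) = (p - 3)*(p + 3)*(p - 2)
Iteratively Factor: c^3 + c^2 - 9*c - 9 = (c + 3)*(c^2 - 2*c - 3) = (c + 1)*(c + 3)*(c - 3)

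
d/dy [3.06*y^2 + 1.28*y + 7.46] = 6.12*y + 1.28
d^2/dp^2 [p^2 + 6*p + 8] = 2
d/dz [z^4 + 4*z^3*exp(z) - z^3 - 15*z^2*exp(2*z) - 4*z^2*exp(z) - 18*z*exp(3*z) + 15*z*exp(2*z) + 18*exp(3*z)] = 4*z^3*exp(z) + 4*z^3 - 30*z^2*exp(2*z) + 8*z^2*exp(z) - 3*z^2 - 54*z*exp(3*z) - 8*z*exp(z) + 36*exp(3*z) + 15*exp(2*z)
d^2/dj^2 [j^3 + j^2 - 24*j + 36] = 6*j + 2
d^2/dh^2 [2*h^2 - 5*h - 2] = 4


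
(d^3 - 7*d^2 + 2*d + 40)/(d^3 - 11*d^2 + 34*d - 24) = (d^2 - 3*d - 10)/(d^2 - 7*d + 6)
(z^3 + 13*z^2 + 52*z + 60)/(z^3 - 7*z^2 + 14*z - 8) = (z^3 + 13*z^2 + 52*z + 60)/(z^3 - 7*z^2 + 14*z - 8)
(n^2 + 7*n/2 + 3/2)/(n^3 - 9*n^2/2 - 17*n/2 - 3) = (n + 3)/(n^2 - 5*n - 6)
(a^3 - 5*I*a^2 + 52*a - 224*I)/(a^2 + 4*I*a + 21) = (a^2 - 12*I*a - 32)/(a - 3*I)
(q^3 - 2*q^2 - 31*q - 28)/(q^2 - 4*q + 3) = (q^3 - 2*q^2 - 31*q - 28)/(q^2 - 4*q + 3)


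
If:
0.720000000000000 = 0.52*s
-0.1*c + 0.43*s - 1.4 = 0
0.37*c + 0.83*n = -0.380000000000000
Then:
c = -8.05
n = 3.13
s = 1.38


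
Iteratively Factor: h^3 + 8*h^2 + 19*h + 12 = (h + 3)*(h^2 + 5*h + 4) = (h + 3)*(h + 4)*(h + 1)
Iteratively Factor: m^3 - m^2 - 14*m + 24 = (m - 3)*(m^2 + 2*m - 8) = (m - 3)*(m + 4)*(m - 2)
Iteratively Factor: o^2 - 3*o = (o)*(o - 3)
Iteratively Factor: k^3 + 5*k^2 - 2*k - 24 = (k + 4)*(k^2 + k - 6) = (k - 2)*(k + 4)*(k + 3)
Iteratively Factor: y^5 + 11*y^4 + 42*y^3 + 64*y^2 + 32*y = (y + 2)*(y^4 + 9*y^3 + 24*y^2 + 16*y) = y*(y + 2)*(y^3 + 9*y^2 + 24*y + 16) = y*(y + 1)*(y + 2)*(y^2 + 8*y + 16) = y*(y + 1)*(y + 2)*(y + 4)*(y + 4)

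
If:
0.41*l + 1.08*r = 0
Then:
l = -2.63414634146341*r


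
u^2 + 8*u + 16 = (u + 4)^2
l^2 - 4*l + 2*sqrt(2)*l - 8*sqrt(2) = (l - 4)*(l + 2*sqrt(2))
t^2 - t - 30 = (t - 6)*(t + 5)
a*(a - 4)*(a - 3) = a^3 - 7*a^2 + 12*a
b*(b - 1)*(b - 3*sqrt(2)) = b^3 - 3*sqrt(2)*b^2 - b^2 + 3*sqrt(2)*b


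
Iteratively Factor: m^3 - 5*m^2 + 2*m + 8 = (m - 4)*(m^2 - m - 2) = (m - 4)*(m - 2)*(m + 1)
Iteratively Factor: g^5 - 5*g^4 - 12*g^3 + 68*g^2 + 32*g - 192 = (g + 2)*(g^4 - 7*g^3 + 2*g^2 + 64*g - 96) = (g - 4)*(g + 2)*(g^3 - 3*g^2 - 10*g + 24) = (g - 4)^2*(g + 2)*(g^2 + g - 6) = (g - 4)^2*(g - 2)*(g + 2)*(g + 3)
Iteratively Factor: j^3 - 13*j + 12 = (j - 3)*(j^2 + 3*j - 4) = (j - 3)*(j - 1)*(j + 4)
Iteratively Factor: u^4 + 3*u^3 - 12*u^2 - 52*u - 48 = (u + 3)*(u^3 - 12*u - 16) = (u + 2)*(u + 3)*(u^2 - 2*u - 8) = (u + 2)^2*(u + 3)*(u - 4)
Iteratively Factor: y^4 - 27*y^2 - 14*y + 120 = (y - 2)*(y^3 + 2*y^2 - 23*y - 60) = (y - 2)*(y + 4)*(y^2 - 2*y - 15) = (y - 2)*(y + 3)*(y + 4)*(y - 5)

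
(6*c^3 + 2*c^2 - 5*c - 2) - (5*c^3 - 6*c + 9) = c^3 + 2*c^2 + c - 11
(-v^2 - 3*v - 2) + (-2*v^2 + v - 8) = -3*v^2 - 2*v - 10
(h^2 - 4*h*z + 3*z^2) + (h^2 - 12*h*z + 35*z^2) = 2*h^2 - 16*h*z + 38*z^2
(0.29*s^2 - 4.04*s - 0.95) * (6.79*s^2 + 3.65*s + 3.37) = 1.9691*s^4 - 26.3731*s^3 - 20.2192*s^2 - 17.0823*s - 3.2015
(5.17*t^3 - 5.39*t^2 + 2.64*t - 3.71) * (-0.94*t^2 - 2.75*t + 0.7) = -4.8598*t^5 - 9.1509*t^4 + 15.9599*t^3 - 7.5456*t^2 + 12.0505*t - 2.597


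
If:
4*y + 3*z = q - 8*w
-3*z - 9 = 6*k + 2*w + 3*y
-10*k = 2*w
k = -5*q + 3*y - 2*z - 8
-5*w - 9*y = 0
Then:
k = -129/529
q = -62/69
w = 645/529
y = -1075/1587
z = -4202/1587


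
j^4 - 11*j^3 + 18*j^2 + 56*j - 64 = (j - 8)*(j - 4)*(j - 1)*(j + 2)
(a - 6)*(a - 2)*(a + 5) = a^3 - 3*a^2 - 28*a + 60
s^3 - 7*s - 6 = (s - 3)*(s + 1)*(s + 2)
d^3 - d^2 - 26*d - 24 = (d - 6)*(d + 1)*(d + 4)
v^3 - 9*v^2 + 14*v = v*(v - 7)*(v - 2)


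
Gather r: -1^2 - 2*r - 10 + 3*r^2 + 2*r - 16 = 3*r^2 - 27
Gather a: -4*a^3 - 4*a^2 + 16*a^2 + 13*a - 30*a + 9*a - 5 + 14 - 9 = -4*a^3 + 12*a^2 - 8*a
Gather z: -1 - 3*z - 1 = -3*z - 2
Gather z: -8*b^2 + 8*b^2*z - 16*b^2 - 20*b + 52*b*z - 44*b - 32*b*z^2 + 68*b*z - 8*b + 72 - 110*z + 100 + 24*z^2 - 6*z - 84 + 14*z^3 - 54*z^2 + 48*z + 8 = -24*b^2 - 72*b + 14*z^3 + z^2*(-32*b - 30) + z*(8*b^2 + 120*b - 68) + 96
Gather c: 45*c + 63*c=108*c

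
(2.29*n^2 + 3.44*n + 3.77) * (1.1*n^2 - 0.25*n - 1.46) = 2.519*n^4 + 3.2115*n^3 - 0.0563999999999997*n^2 - 5.9649*n - 5.5042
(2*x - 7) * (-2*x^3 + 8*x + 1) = -4*x^4 + 14*x^3 + 16*x^2 - 54*x - 7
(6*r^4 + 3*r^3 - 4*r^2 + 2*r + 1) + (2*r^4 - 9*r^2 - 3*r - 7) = 8*r^4 + 3*r^3 - 13*r^2 - r - 6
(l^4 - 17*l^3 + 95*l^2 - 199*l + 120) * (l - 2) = l^5 - 19*l^4 + 129*l^3 - 389*l^2 + 518*l - 240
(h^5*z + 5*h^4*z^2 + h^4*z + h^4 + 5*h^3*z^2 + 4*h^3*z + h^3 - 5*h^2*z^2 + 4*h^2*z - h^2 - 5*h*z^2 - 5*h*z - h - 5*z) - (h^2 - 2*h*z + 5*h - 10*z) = h^5*z + 5*h^4*z^2 + h^4*z + h^4 + 5*h^3*z^2 + 4*h^3*z + h^3 - 5*h^2*z^2 + 4*h^2*z - 2*h^2 - 5*h*z^2 - 3*h*z - 6*h + 5*z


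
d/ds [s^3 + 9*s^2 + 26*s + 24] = 3*s^2 + 18*s + 26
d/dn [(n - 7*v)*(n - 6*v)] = 2*n - 13*v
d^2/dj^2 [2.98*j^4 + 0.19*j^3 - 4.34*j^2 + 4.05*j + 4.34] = 35.76*j^2 + 1.14*j - 8.68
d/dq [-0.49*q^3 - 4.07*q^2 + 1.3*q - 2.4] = -1.47*q^2 - 8.14*q + 1.3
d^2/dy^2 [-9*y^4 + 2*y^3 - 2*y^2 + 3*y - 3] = -108*y^2 + 12*y - 4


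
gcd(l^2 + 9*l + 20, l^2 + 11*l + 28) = l + 4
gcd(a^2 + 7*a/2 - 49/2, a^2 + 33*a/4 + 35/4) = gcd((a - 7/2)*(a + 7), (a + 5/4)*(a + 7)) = a + 7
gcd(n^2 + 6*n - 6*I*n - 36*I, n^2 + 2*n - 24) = n + 6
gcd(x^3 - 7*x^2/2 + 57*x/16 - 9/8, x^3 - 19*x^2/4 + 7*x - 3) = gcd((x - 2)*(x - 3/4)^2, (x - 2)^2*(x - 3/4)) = x^2 - 11*x/4 + 3/2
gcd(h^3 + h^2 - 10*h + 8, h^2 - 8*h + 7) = h - 1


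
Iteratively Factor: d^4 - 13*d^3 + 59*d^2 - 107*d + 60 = (d - 1)*(d^3 - 12*d^2 + 47*d - 60) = (d - 4)*(d - 1)*(d^2 - 8*d + 15) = (d - 4)*(d - 3)*(d - 1)*(d - 5)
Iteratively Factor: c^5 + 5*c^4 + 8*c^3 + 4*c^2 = (c)*(c^4 + 5*c^3 + 8*c^2 + 4*c) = c*(c + 1)*(c^3 + 4*c^2 + 4*c) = c^2*(c + 1)*(c^2 + 4*c + 4) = c^2*(c + 1)*(c + 2)*(c + 2)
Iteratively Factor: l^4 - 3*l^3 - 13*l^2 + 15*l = (l - 1)*(l^3 - 2*l^2 - 15*l) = l*(l - 1)*(l^2 - 2*l - 15) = l*(l - 1)*(l + 3)*(l - 5)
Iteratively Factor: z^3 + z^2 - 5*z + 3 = (z - 1)*(z^2 + 2*z - 3) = (z - 1)*(z + 3)*(z - 1)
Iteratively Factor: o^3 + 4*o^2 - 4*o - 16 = (o - 2)*(o^2 + 6*o + 8) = (o - 2)*(o + 4)*(o + 2)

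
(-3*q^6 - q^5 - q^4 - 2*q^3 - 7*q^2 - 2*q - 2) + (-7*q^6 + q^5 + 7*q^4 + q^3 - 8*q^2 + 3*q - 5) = -10*q^6 + 6*q^4 - q^3 - 15*q^2 + q - 7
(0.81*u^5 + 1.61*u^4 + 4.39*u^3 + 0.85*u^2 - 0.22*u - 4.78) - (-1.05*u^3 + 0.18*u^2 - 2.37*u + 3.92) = 0.81*u^5 + 1.61*u^4 + 5.44*u^3 + 0.67*u^2 + 2.15*u - 8.7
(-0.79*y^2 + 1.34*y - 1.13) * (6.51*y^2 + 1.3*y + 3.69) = -5.1429*y^4 + 7.6964*y^3 - 8.5294*y^2 + 3.4756*y - 4.1697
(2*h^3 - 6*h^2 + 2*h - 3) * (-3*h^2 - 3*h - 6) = -6*h^5 + 12*h^4 + 39*h^2 - 3*h + 18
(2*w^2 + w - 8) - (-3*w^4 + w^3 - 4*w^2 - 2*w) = 3*w^4 - w^3 + 6*w^2 + 3*w - 8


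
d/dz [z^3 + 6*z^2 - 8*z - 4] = 3*z^2 + 12*z - 8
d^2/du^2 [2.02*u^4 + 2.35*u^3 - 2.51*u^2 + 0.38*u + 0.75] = 24.24*u^2 + 14.1*u - 5.02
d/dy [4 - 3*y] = -3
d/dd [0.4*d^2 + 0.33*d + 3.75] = 0.8*d + 0.33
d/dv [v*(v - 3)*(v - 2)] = 3*v^2 - 10*v + 6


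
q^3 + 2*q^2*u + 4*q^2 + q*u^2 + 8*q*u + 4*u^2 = (q + 4)*(q + u)^2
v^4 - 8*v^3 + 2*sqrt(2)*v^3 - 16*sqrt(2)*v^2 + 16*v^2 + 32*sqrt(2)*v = v*(v - 4)^2*(v + 2*sqrt(2))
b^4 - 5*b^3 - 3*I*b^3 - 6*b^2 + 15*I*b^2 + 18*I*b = b*(b - 6)*(b + 1)*(b - 3*I)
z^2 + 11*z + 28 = (z + 4)*(z + 7)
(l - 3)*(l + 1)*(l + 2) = l^3 - 7*l - 6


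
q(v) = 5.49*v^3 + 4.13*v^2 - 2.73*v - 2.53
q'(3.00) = 170.28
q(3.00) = 174.68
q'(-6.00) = 540.63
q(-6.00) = -1023.31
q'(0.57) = 7.33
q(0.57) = -1.73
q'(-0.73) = 0.02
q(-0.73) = -0.47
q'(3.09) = 180.05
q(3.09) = 190.44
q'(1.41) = 41.66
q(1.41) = 17.22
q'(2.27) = 100.89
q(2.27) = 76.77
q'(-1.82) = 36.79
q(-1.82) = -16.98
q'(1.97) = 77.46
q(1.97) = 50.09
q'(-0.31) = -3.71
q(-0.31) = -1.45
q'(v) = 16.47*v^2 + 8.26*v - 2.73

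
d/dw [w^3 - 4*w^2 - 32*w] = 3*w^2 - 8*w - 32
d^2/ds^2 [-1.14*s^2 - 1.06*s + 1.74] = -2.28000000000000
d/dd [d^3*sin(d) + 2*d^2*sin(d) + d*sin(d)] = d^3*cos(d) + 3*d^2*sin(d) + 2*d^2*cos(d) + 4*d*sin(d) + d*cos(d) + sin(d)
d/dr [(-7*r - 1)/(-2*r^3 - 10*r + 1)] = (14*r^3 + 70*r - 2*(7*r + 1)*(3*r^2 + 5) - 7)/(2*r^3 + 10*r - 1)^2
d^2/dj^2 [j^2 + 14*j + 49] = 2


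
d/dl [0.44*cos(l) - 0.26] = -0.44*sin(l)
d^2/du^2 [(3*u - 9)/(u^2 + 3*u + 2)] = 6*(-3*u*(u^2 + 3*u + 2) + (u - 3)*(2*u + 3)^2)/(u^2 + 3*u + 2)^3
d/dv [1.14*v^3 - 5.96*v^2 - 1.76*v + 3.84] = 3.42*v^2 - 11.92*v - 1.76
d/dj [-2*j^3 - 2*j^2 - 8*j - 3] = -6*j^2 - 4*j - 8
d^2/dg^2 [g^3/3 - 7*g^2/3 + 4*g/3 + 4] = 2*g - 14/3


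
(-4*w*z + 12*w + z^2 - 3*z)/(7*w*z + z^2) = (-4*w*z + 12*w + z^2 - 3*z)/(z*(7*w + z))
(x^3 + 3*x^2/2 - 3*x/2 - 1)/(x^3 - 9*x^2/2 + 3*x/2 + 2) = (x + 2)/(x - 4)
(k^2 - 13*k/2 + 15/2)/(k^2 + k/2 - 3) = (k - 5)/(k + 2)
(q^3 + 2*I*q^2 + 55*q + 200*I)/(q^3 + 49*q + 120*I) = (q + 5*I)/(q + 3*I)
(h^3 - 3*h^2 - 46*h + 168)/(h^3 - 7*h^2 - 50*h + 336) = (h - 4)/(h - 8)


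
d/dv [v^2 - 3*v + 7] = 2*v - 3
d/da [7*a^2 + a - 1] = 14*a + 1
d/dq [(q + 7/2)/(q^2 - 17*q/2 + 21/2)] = (-4*q^2 - 28*q + 161)/(4*q^4 - 68*q^3 + 373*q^2 - 714*q + 441)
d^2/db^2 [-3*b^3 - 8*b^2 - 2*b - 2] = -18*b - 16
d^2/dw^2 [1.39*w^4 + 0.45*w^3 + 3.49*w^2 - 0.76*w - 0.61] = 16.68*w^2 + 2.7*w + 6.98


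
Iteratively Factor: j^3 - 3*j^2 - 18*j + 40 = (j - 2)*(j^2 - j - 20) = (j - 5)*(j - 2)*(j + 4)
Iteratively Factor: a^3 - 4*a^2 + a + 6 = (a - 2)*(a^2 - 2*a - 3) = (a - 2)*(a + 1)*(a - 3)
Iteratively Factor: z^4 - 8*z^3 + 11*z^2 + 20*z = (z - 4)*(z^3 - 4*z^2 - 5*z) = z*(z - 4)*(z^2 - 4*z - 5) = z*(z - 4)*(z + 1)*(z - 5)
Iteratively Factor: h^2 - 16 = (h + 4)*(h - 4)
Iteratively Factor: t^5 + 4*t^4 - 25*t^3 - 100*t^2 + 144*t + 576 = (t + 4)*(t^4 - 25*t^2 + 144) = (t + 4)^2*(t^3 - 4*t^2 - 9*t + 36) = (t - 4)*(t + 4)^2*(t^2 - 9) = (t - 4)*(t - 3)*(t + 4)^2*(t + 3)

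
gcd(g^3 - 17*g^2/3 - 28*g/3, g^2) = g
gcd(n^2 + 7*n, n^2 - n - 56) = n + 7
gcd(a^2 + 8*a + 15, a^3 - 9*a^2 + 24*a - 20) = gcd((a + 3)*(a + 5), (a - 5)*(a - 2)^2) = 1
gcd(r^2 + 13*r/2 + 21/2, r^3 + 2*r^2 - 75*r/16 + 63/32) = r + 7/2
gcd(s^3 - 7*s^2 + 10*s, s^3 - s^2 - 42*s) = s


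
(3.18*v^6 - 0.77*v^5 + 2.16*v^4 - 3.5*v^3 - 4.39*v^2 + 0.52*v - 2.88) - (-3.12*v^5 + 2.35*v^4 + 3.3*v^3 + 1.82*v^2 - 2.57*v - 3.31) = 3.18*v^6 + 2.35*v^5 - 0.19*v^4 - 6.8*v^3 - 6.21*v^2 + 3.09*v + 0.43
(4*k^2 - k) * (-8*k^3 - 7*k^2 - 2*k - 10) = -32*k^5 - 20*k^4 - k^3 - 38*k^2 + 10*k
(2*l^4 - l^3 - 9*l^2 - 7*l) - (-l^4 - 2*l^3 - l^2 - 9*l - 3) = 3*l^4 + l^3 - 8*l^2 + 2*l + 3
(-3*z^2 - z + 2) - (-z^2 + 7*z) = -2*z^2 - 8*z + 2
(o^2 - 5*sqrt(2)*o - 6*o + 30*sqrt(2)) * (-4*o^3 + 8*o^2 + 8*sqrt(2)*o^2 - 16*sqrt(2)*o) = -4*o^5 + 32*o^4 + 28*sqrt(2)*o^4 - 224*sqrt(2)*o^3 - 128*o^3 + 336*sqrt(2)*o^2 + 640*o^2 - 960*o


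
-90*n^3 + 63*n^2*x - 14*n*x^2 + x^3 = (-6*n + x)*(-5*n + x)*(-3*n + x)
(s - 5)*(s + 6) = s^2 + s - 30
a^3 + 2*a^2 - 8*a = a*(a - 2)*(a + 4)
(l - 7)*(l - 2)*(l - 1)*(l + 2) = l^4 - 8*l^3 + 3*l^2 + 32*l - 28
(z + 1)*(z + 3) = z^2 + 4*z + 3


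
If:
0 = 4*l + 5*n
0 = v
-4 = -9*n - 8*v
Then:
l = -5/9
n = 4/9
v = 0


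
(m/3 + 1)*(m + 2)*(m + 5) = m^3/3 + 10*m^2/3 + 31*m/3 + 10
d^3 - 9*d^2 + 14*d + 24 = (d - 6)*(d - 4)*(d + 1)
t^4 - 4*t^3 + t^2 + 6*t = t*(t - 3)*(t - 2)*(t + 1)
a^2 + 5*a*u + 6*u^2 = (a + 2*u)*(a + 3*u)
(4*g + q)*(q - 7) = 4*g*q - 28*g + q^2 - 7*q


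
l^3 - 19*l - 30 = (l - 5)*(l + 2)*(l + 3)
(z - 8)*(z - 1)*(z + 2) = z^3 - 7*z^2 - 10*z + 16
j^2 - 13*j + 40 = (j - 8)*(j - 5)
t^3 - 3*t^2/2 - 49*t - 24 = (t - 8)*(t + 1/2)*(t + 6)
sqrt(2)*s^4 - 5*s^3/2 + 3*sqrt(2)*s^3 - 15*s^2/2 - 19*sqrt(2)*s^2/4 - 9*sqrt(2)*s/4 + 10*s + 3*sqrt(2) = (s - 1)*(s + 4)*(s - 3*sqrt(2)/2)*(sqrt(2)*s + 1/2)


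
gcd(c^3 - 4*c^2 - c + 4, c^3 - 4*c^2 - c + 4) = c^3 - 4*c^2 - c + 4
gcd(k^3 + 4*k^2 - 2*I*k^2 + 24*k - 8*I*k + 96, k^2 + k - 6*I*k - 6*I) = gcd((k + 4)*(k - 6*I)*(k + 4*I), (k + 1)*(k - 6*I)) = k - 6*I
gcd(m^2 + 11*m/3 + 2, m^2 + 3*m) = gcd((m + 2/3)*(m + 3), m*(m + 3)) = m + 3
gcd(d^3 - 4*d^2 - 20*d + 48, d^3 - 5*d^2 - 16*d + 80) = d + 4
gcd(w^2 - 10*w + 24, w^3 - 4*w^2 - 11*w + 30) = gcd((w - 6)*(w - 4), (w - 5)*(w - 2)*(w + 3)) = 1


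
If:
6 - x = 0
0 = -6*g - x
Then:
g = -1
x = 6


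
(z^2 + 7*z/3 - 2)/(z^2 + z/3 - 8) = (3*z - 2)/(3*z - 8)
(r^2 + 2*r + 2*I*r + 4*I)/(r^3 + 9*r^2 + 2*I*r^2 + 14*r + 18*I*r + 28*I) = 1/(r + 7)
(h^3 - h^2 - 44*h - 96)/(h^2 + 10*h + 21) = (h^2 - 4*h - 32)/(h + 7)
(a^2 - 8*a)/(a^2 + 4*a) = (a - 8)/(a + 4)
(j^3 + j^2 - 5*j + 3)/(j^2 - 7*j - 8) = (-j^3 - j^2 + 5*j - 3)/(-j^2 + 7*j + 8)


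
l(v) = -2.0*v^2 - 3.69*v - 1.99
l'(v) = -4.0*v - 3.69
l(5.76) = -89.60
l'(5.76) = -26.73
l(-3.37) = -12.27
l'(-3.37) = 9.79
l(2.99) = -30.90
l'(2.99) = -15.65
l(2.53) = -24.13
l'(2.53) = -13.81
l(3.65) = -42.10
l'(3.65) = -18.29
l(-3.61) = -14.73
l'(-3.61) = 10.75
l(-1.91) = -2.24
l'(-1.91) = 3.95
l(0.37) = -3.63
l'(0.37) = -5.17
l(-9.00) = -130.78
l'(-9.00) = 32.31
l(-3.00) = -8.92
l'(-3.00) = 8.31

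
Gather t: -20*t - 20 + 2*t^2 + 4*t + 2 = 2*t^2 - 16*t - 18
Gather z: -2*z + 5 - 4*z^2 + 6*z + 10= -4*z^2 + 4*z + 15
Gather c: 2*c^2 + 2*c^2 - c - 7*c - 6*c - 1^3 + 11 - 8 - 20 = 4*c^2 - 14*c - 18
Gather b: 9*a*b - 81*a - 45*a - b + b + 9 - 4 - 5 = 9*a*b - 126*a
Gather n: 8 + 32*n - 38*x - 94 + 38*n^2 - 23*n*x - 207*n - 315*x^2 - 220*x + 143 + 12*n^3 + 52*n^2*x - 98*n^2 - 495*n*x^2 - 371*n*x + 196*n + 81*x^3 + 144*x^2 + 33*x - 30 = 12*n^3 + n^2*(52*x - 60) + n*(-495*x^2 - 394*x + 21) + 81*x^3 - 171*x^2 - 225*x + 27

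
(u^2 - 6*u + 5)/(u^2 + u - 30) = (u - 1)/(u + 6)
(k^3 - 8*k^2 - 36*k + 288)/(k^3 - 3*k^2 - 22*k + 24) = (k^2 - 2*k - 48)/(k^2 + 3*k - 4)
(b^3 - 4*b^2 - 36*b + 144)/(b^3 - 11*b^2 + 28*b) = (b^2 - 36)/(b*(b - 7))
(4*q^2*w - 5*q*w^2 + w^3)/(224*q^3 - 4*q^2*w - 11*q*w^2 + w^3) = w*(4*q^2 - 5*q*w + w^2)/(224*q^3 - 4*q^2*w - 11*q*w^2 + w^3)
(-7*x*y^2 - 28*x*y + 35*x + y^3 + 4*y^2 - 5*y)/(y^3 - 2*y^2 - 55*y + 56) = (-7*x*y - 35*x + y^2 + 5*y)/(y^2 - y - 56)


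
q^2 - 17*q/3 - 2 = (q - 6)*(q + 1/3)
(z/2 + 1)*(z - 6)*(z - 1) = z^3/2 - 5*z^2/2 - 4*z + 6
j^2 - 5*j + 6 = (j - 3)*(j - 2)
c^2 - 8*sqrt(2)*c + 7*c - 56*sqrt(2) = (c + 7)*(c - 8*sqrt(2))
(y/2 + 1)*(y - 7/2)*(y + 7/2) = y^3/2 + y^2 - 49*y/8 - 49/4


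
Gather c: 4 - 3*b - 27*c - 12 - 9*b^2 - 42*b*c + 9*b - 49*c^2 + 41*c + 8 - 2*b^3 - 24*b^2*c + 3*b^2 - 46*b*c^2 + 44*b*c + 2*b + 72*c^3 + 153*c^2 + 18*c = -2*b^3 - 6*b^2 + 8*b + 72*c^3 + c^2*(104 - 46*b) + c*(-24*b^2 + 2*b + 32)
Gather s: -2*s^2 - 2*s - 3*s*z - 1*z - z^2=-2*s^2 + s*(-3*z - 2) - z^2 - z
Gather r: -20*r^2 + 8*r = -20*r^2 + 8*r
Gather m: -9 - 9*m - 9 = -9*m - 18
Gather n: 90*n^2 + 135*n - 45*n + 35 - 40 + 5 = 90*n^2 + 90*n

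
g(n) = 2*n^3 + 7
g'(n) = 6*n^2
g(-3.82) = -104.49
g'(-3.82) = 87.55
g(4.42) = 179.70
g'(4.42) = 117.22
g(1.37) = 12.14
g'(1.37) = 11.26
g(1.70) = 16.83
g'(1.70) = 17.34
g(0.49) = 7.24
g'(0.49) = 1.44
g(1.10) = 9.66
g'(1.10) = 7.26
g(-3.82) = -104.49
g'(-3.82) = 87.55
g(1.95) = 21.83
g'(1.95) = 22.82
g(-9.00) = -1451.00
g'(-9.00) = 486.00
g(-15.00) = -6743.00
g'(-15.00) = 1350.00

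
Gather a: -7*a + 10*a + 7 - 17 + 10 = 3*a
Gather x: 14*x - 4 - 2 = 14*x - 6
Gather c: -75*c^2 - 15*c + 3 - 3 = -75*c^2 - 15*c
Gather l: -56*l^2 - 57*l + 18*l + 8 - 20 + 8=-56*l^2 - 39*l - 4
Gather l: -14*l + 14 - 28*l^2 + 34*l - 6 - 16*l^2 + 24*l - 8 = -44*l^2 + 44*l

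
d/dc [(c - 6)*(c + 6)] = 2*c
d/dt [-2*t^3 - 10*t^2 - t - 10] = -6*t^2 - 20*t - 1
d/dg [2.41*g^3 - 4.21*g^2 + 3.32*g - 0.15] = 7.23*g^2 - 8.42*g + 3.32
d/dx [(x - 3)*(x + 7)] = 2*x + 4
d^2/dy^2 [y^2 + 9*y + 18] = 2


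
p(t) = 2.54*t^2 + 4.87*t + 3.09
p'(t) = 5.08*t + 4.87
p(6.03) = 124.81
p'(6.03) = 35.50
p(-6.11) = 68.16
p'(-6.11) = -26.17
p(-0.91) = 0.76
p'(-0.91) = 0.25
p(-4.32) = 29.45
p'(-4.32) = -17.08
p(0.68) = 7.58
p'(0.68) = 8.32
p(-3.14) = 12.84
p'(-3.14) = -11.08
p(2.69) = 34.57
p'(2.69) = 18.54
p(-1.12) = 0.82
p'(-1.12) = -0.82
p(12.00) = 427.29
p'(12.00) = 65.83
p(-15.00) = 501.54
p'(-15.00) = -71.33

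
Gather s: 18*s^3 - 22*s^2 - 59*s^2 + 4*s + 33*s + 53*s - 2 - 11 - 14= 18*s^3 - 81*s^2 + 90*s - 27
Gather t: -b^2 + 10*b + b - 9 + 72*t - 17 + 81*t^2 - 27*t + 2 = -b^2 + 11*b + 81*t^2 + 45*t - 24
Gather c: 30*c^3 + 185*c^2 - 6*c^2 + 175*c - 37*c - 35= 30*c^3 + 179*c^2 + 138*c - 35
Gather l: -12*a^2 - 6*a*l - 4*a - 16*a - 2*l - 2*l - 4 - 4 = -12*a^2 - 20*a + l*(-6*a - 4) - 8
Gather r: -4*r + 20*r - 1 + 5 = 16*r + 4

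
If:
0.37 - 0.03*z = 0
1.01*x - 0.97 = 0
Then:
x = 0.96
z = 12.33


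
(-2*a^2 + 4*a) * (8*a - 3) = -16*a^3 + 38*a^2 - 12*a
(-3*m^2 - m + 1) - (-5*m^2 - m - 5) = 2*m^2 + 6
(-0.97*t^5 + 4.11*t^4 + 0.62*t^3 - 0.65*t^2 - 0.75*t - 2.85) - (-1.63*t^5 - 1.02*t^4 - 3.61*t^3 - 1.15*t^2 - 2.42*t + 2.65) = 0.66*t^5 + 5.13*t^4 + 4.23*t^3 + 0.5*t^2 + 1.67*t - 5.5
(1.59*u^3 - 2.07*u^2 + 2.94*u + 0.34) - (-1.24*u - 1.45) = 1.59*u^3 - 2.07*u^2 + 4.18*u + 1.79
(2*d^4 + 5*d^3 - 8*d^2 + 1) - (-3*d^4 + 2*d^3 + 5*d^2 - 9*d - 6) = 5*d^4 + 3*d^3 - 13*d^2 + 9*d + 7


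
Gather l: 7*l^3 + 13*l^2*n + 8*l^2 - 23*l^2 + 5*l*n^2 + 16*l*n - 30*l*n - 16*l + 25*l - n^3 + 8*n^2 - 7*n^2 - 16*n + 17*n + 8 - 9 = 7*l^3 + l^2*(13*n - 15) + l*(5*n^2 - 14*n + 9) - n^3 + n^2 + n - 1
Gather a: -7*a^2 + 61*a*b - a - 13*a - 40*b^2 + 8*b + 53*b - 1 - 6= -7*a^2 + a*(61*b - 14) - 40*b^2 + 61*b - 7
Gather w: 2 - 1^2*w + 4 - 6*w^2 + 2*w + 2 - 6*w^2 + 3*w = -12*w^2 + 4*w + 8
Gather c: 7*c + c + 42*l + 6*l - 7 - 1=8*c + 48*l - 8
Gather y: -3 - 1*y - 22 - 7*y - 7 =-8*y - 32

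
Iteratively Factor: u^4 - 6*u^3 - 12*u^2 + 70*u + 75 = (u + 1)*(u^3 - 7*u^2 - 5*u + 75) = (u - 5)*(u + 1)*(u^2 - 2*u - 15) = (u - 5)*(u + 1)*(u + 3)*(u - 5)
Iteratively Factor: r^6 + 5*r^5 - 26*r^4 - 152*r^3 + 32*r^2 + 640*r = (r + 4)*(r^5 + r^4 - 30*r^3 - 32*r^2 + 160*r) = (r + 4)^2*(r^4 - 3*r^3 - 18*r^2 + 40*r) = (r + 4)^3*(r^3 - 7*r^2 + 10*r) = r*(r + 4)^3*(r^2 - 7*r + 10) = r*(r - 5)*(r + 4)^3*(r - 2)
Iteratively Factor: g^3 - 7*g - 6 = (g - 3)*(g^2 + 3*g + 2) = (g - 3)*(g + 2)*(g + 1)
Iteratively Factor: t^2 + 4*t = (t + 4)*(t)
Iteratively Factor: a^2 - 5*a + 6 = (a - 2)*(a - 3)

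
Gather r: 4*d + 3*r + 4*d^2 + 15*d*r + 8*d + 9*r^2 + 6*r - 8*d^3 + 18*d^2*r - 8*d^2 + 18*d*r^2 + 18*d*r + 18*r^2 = -8*d^3 - 4*d^2 + 12*d + r^2*(18*d + 27) + r*(18*d^2 + 33*d + 9)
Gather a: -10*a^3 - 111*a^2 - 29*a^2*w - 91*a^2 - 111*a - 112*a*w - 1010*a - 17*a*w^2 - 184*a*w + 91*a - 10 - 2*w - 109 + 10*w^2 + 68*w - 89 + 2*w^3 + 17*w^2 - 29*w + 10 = -10*a^3 + a^2*(-29*w - 202) + a*(-17*w^2 - 296*w - 1030) + 2*w^3 + 27*w^2 + 37*w - 198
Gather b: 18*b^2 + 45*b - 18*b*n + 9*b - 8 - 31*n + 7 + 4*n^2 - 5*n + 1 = 18*b^2 + b*(54 - 18*n) + 4*n^2 - 36*n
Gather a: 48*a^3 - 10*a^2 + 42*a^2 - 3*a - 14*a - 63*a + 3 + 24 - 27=48*a^3 + 32*a^2 - 80*a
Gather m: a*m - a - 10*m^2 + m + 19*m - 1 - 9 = -a - 10*m^2 + m*(a + 20) - 10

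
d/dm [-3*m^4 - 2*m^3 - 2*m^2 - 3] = 2*m*(-6*m^2 - 3*m - 2)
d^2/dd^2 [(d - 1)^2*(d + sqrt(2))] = 6*d - 4 + 2*sqrt(2)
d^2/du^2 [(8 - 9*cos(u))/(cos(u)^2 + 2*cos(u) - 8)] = (81*(1 - cos(2*u))^2*cos(u)/4 - 25*(1 - cos(2*u))^2/2 + 382*cos(u) - 98*cos(2*u) + 219*cos(3*u)/2 - 9*cos(5*u)/2 - 144)/((cos(u) - 2)^3*(cos(u) + 4)^3)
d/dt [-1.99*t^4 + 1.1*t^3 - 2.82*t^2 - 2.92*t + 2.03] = -7.96*t^3 + 3.3*t^2 - 5.64*t - 2.92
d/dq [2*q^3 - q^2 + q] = 6*q^2 - 2*q + 1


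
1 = 1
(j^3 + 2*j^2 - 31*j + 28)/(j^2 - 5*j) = (j^3 + 2*j^2 - 31*j + 28)/(j*(j - 5))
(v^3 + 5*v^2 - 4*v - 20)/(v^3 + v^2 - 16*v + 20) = (v + 2)/(v - 2)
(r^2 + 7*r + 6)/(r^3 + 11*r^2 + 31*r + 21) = (r + 6)/(r^2 + 10*r + 21)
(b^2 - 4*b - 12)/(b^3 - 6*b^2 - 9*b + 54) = (b + 2)/(b^2 - 9)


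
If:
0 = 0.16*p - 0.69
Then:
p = 4.31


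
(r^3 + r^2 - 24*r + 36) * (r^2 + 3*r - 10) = r^5 + 4*r^4 - 31*r^3 - 46*r^2 + 348*r - 360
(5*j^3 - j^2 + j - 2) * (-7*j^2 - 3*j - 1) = -35*j^5 - 8*j^4 - 9*j^3 + 12*j^2 + 5*j + 2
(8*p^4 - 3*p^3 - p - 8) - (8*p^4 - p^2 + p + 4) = -3*p^3 + p^2 - 2*p - 12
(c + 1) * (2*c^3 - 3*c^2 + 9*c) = 2*c^4 - c^3 + 6*c^2 + 9*c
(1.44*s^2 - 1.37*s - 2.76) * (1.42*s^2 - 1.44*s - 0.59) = 2.0448*s^4 - 4.019*s^3 - 2.796*s^2 + 4.7827*s + 1.6284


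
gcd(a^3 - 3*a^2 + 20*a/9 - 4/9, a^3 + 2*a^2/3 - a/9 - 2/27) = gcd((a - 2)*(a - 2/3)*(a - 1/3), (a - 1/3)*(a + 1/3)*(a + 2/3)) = a - 1/3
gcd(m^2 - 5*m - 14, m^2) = 1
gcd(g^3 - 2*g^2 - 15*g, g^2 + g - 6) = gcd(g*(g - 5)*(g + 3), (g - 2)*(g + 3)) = g + 3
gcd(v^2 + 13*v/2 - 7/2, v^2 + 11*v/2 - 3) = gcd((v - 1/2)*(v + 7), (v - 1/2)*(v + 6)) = v - 1/2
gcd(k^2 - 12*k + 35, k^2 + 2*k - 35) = k - 5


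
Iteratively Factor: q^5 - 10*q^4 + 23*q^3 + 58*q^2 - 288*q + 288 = (q - 3)*(q^4 - 7*q^3 + 2*q^2 + 64*q - 96) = (q - 3)*(q - 2)*(q^3 - 5*q^2 - 8*q + 48) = (q - 4)*(q - 3)*(q - 2)*(q^2 - q - 12) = (q - 4)^2*(q - 3)*(q - 2)*(q + 3)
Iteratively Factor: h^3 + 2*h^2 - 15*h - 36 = (h - 4)*(h^2 + 6*h + 9) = (h - 4)*(h + 3)*(h + 3)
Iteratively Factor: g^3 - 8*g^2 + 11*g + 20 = (g - 5)*(g^2 - 3*g - 4) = (g - 5)*(g + 1)*(g - 4)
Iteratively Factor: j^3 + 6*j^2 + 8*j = (j + 2)*(j^2 + 4*j) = j*(j + 2)*(j + 4)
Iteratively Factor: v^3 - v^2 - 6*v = (v + 2)*(v^2 - 3*v) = (v - 3)*(v + 2)*(v)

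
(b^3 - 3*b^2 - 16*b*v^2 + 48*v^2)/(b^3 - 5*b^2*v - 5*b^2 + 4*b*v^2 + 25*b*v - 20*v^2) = (-b^2 - 4*b*v + 3*b + 12*v)/(-b^2 + b*v + 5*b - 5*v)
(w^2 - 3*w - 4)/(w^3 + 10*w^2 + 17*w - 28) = (w^2 - 3*w - 4)/(w^3 + 10*w^2 + 17*w - 28)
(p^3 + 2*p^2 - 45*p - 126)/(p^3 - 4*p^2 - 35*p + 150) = (p^2 - 4*p - 21)/(p^2 - 10*p + 25)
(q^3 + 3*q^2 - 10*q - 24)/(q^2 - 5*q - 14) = (q^2 + q - 12)/(q - 7)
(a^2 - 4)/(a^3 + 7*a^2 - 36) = (a + 2)/(a^2 + 9*a + 18)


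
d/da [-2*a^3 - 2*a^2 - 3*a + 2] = -6*a^2 - 4*a - 3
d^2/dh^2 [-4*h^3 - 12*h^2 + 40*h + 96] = -24*h - 24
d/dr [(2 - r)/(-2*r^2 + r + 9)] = (2*r^2 - r - (r - 2)*(4*r - 1) - 9)/(-2*r^2 + r + 9)^2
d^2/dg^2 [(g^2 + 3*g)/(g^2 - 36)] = 6*(g^3 + 36*g^2 + 108*g + 432)/(g^6 - 108*g^4 + 3888*g^2 - 46656)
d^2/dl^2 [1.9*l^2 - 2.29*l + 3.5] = 3.80000000000000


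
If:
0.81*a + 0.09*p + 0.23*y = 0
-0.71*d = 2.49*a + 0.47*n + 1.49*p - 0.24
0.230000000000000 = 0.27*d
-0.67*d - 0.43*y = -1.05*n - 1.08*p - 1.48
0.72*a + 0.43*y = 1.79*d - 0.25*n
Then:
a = -7.07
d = 0.85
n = -7.08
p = 13.81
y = 19.51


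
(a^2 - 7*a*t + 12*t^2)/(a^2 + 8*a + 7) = (a^2 - 7*a*t + 12*t^2)/(a^2 + 8*a + 7)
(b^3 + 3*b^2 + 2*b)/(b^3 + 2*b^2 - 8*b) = (b^2 + 3*b + 2)/(b^2 + 2*b - 8)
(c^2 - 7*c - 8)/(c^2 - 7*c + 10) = (c^2 - 7*c - 8)/(c^2 - 7*c + 10)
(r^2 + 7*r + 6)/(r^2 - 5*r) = (r^2 + 7*r + 6)/(r*(r - 5))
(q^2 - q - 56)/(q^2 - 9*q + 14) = (q^2 - q - 56)/(q^2 - 9*q + 14)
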